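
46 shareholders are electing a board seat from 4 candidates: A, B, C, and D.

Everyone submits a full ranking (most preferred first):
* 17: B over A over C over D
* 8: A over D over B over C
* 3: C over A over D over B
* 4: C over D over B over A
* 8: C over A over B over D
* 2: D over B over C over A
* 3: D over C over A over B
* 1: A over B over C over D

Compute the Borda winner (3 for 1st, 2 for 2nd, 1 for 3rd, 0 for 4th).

A

A: 17×2 + 8×3 + 3×2 + 4×0 + 8×2 + 2×0 + 3×1 + 1×3 = 86
B: 17×3 + 8×1 + 3×0 + 4×1 + 8×1 + 2×2 + 3×0 + 1×2 = 77
C: 17×1 + 8×0 + 3×3 + 4×3 + 8×3 + 2×1 + 3×2 + 1×1 = 71
D: 17×0 + 8×2 + 3×1 + 4×2 + 8×0 + 2×3 + 3×3 + 1×0 = 42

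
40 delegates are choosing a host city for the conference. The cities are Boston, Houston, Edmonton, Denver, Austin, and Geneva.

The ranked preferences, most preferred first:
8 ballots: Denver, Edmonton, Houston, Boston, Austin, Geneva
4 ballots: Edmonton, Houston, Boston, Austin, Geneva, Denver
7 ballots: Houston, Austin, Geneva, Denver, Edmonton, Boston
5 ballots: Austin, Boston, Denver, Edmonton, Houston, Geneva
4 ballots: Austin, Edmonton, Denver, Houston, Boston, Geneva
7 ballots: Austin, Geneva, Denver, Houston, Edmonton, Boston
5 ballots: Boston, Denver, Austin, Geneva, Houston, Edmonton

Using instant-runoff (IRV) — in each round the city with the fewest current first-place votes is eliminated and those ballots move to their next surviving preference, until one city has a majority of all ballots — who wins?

Austin

Round 1: Boston 5, Houston 7, Edmonton 4, Denver 8, Austin 16, Geneva 0. Geneva eliminated.
Round 2: Boston 5, Houston 7, Edmonton 4, Denver 8, Austin 16. Edmonton eliminated.
Round 3: Boston 5, Houston 11, Denver 8, Austin 16. Boston eliminated.
Round 4: Houston 11, Denver 13, Austin 16. Houston eliminated.
Round 5: Denver 13, Austin 27. Austin has a majority (≥21).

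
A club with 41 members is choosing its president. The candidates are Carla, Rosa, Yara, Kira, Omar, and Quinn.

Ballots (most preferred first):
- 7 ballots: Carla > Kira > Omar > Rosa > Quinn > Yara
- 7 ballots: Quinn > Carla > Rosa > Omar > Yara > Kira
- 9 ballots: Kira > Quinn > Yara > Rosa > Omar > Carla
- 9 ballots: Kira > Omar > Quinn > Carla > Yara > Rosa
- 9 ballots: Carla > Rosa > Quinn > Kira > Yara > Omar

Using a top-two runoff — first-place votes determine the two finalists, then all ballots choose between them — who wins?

Round 1 first-place votes: Carla 16, Rosa 0, Yara 0, Kira 18, Omar 0, Quinn 7. Kira and Carla advance.
Runoff: Kira is ranked above Carla on 18 ballots, Carla above Kira on 23.

Carla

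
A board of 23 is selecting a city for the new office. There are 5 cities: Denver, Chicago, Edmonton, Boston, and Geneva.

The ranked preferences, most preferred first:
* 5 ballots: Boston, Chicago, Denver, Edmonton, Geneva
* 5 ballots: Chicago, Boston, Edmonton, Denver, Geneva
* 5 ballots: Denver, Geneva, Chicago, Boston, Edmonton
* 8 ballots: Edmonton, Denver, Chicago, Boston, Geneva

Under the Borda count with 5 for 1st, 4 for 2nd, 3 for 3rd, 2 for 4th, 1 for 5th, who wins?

Denver: 5×3 + 5×2 + 5×5 + 8×4 = 82
Chicago: 5×4 + 5×5 + 5×3 + 8×3 = 84
Edmonton: 5×2 + 5×3 + 5×1 + 8×5 = 70
Boston: 5×5 + 5×4 + 5×2 + 8×2 = 71
Geneva: 5×1 + 5×1 + 5×4 + 8×1 = 38

Chicago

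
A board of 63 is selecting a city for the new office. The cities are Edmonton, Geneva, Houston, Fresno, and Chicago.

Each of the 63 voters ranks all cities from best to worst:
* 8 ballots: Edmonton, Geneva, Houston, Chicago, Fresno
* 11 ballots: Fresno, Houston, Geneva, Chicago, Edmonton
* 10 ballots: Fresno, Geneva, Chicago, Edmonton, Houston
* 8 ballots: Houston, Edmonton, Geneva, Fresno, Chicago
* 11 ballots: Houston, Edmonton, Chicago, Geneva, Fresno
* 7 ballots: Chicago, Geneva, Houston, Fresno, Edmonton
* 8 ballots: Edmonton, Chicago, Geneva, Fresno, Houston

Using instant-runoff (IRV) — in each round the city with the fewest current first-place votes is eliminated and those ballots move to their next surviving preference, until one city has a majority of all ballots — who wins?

Round 1: Edmonton 16, Geneva 0, Houston 19, Fresno 21, Chicago 7. Geneva eliminated.
Round 2: Edmonton 16, Houston 19, Fresno 21, Chicago 7. Chicago eliminated.
Round 3: Edmonton 16, Houston 26, Fresno 21. Edmonton eliminated.
Round 4: Houston 34, Fresno 29. Houston has a majority (≥32).

Houston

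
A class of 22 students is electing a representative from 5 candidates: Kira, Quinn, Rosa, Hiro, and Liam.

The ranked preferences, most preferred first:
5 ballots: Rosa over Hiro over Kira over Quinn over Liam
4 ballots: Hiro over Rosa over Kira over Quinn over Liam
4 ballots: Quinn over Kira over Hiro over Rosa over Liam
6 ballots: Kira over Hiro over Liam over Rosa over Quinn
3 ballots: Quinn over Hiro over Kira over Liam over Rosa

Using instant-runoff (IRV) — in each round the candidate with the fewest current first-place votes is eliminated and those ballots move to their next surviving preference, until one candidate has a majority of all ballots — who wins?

Rosa

Round 1: Kira 6, Quinn 7, Rosa 5, Hiro 4, Liam 0. Liam eliminated.
Round 2: Kira 6, Quinn 7, Rosa 5, Hiro 4. Hiro eliminated.
Round 3: Kira 6, Quinn 7, Rosa 9. Kira eliminated.
Round 4: Quinn 7, Rosa 15. Rosa has a majority (≥12).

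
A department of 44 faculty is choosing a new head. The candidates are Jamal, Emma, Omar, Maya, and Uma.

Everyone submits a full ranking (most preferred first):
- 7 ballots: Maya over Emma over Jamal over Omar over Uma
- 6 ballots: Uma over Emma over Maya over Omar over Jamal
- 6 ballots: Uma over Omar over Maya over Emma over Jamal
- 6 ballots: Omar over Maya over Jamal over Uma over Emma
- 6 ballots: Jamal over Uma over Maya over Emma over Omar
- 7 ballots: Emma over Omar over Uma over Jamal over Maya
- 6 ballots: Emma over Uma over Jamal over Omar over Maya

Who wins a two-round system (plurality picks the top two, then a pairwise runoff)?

Round 1 first-place votes: Jamal 6, Emma 13, Omar 6, Maya 7, Uma 12. Emma and Uma advance.
Runoff: Emma is ranked above Uma on 20 ballots, Uma above Emma on 24.

Uma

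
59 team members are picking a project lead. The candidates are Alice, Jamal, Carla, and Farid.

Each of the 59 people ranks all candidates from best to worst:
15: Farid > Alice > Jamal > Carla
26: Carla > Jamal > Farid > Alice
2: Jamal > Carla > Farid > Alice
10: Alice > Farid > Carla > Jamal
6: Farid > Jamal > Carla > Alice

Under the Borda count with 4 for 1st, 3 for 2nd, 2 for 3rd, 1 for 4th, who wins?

Farid

Alice: 15×3 + 26×1 + 2×1 + 10×4 + 6×1 = 119
Jamal: 15×2 + 26×3 + 2×4 + 10×1 + 6×3 = 144
Carla: 15×1 + 26×4 + 2×3 + 10×2 + 6×2 = 157
Farid: 15×4 + 26×2 + 2×2 + 10×3 + 6×4 = 170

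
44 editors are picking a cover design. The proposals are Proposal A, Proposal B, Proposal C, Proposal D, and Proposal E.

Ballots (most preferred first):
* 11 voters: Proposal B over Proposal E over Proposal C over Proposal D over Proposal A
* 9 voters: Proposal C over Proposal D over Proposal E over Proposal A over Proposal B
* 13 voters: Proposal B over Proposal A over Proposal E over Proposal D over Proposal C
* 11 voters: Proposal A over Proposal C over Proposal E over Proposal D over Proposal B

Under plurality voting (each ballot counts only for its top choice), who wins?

First-place votes: Proposal A 11, Proposal B 24, Proposal C 9, Proposal D 0, Proposal E 0.

Proposal B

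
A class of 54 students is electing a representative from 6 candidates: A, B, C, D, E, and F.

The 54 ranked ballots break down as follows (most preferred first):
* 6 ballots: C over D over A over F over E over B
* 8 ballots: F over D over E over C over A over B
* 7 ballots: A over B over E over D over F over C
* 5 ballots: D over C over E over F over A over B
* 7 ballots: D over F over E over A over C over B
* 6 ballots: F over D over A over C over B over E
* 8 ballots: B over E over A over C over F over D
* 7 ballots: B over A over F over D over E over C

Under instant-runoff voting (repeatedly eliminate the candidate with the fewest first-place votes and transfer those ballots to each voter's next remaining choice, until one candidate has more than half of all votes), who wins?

Round 1: A 7, B 15, C 6, D 12, E 0, F 14. E eliminated.
Round 2: A 7, B 15, C 6, D 12, F 14. C eliminated.
Round 3: A 7, B 15, D 18, F 14. A eliminated.
Round 4: B 22, D 18, F 14. F eliminated.
Round 5: B 22, D 32. D has a majority (≥28).

D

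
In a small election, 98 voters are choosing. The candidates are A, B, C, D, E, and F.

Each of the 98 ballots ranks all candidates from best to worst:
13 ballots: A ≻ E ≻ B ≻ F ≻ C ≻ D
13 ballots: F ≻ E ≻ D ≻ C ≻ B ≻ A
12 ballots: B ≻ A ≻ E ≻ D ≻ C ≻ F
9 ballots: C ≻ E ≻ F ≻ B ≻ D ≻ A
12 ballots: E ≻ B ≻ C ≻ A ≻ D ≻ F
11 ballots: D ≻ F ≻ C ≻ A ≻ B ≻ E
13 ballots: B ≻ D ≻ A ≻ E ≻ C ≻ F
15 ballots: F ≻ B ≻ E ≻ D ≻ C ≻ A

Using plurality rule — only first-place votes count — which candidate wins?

F

First-place votes: A 13, B 25, C 9, D 11, E 12, F 28.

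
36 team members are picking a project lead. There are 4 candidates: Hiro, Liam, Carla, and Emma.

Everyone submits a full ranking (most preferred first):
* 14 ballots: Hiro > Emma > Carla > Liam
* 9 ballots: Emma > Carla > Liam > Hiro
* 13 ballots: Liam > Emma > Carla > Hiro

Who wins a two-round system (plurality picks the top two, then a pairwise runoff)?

Liam

Round 1 first-place votes: Hiro 14, Liam 13, Carla 0, Emma 9. Hiro and Liam advance.
Runoff: Hiro is ranked above Liam on 14 ballots, Liam above Hiro on 22.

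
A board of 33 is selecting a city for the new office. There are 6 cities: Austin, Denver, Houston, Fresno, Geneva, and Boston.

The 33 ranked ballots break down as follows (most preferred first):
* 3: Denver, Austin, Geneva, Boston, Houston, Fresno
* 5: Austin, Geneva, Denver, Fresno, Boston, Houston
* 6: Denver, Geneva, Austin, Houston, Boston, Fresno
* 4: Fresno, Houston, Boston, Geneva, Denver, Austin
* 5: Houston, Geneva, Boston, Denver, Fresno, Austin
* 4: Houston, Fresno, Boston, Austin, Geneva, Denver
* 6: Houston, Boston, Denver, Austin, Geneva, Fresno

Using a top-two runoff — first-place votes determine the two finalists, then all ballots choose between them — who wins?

Round 1 first-place votes: Austin 5, Denver 9, Houston 15, Fresno 4, Geneva 0, Boston 0. Houston and Denver advance.
Runoff: Houston is ranked above Denver on 19 ballots, Denver above Houston on 14.

Houston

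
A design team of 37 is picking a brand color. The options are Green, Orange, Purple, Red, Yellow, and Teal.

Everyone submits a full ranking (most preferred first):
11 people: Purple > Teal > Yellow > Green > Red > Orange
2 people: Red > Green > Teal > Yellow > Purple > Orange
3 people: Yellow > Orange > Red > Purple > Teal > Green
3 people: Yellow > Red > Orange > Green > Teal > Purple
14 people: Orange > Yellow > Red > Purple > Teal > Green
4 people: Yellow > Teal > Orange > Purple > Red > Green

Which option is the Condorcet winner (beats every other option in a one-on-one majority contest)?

Yellow

Yellow vs Green: 35–2
Yellow vs Orange: 23–14
Yellow vs Purple: 26–11
Yellow vs Red: 35–2
Yellow vs Teal: 24–13
Yellow beats every other option.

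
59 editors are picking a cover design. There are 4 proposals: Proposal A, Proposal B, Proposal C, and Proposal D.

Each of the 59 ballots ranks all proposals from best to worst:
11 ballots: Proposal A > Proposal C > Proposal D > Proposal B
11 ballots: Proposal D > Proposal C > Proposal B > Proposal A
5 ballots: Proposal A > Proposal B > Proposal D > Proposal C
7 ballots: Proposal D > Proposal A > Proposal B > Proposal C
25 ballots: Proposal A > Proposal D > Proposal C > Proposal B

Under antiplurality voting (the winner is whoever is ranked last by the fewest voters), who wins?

Proposal D

Last-place votes: Proposal A 11, Proposal B 36, Proposal C 12, Proposal D 0.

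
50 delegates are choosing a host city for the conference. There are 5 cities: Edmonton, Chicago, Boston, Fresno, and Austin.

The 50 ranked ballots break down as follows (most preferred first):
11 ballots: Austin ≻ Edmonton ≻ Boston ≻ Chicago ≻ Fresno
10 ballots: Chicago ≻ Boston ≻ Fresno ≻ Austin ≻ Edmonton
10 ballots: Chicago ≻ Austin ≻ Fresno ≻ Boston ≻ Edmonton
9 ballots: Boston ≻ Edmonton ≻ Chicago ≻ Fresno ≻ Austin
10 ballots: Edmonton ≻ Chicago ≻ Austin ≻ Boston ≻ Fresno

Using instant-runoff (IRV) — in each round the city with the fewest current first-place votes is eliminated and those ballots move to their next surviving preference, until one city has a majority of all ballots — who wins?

Round 1: Edmonton 10, Chicago 20, Boston 9, Fresno 0, Austin 11. Fresno eliminated.
Round 2: Edmonton 10, Chicago 20, Boston 9, Austin 11. Boston eliminated.
Round 3: Edmonton 19, Chicago 20, Austin 11. Austin eliminated.
Round 4: Edmonton 30, Chicago 20. Edmonton has a majority (≥26).

Edmonton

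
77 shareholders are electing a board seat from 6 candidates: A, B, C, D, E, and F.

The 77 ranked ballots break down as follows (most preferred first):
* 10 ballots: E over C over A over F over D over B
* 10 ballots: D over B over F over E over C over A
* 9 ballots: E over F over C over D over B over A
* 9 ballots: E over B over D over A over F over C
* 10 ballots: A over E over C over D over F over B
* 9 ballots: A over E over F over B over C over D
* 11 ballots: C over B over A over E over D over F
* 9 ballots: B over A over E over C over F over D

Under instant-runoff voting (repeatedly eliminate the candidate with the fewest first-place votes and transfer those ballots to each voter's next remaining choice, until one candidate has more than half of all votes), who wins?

A

Round 1: A 19, B 9, C 11, D 10, E 28, F 0. F eliminated.
Round 2: A 19, B 9, C 11, D 10, E 28. B eliminated.
Round 3: A 28, C 11, D 10, E 28. D eliminated.
Round 4: A 28, C 11, E 38. C eliminated.
Round 5: A 39, E 38. A has a majority (≥39).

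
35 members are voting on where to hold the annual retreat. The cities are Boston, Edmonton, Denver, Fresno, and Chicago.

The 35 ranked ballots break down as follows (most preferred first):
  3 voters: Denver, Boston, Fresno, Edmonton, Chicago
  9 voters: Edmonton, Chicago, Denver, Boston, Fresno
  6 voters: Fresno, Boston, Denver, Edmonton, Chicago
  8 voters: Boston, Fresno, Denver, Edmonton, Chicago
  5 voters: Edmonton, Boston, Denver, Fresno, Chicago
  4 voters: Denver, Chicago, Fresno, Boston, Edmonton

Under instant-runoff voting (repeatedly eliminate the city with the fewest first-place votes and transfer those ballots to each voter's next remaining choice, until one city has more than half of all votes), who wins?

Round 1: Boston 8, Edmonton 14, Denver 7, Fresno 6, Chicago 0. Chicago eliminated.
Round 2: Boston 8, Edmonton 14, Denver 7, Fresno 6. Fresno eliminated.
Round 3: Boston 14, Edmonton 14, Denver 7. Denver eliminated.
Round 4: Boston 21, Edmonton 14. Boston has a majority (≥18).

Boston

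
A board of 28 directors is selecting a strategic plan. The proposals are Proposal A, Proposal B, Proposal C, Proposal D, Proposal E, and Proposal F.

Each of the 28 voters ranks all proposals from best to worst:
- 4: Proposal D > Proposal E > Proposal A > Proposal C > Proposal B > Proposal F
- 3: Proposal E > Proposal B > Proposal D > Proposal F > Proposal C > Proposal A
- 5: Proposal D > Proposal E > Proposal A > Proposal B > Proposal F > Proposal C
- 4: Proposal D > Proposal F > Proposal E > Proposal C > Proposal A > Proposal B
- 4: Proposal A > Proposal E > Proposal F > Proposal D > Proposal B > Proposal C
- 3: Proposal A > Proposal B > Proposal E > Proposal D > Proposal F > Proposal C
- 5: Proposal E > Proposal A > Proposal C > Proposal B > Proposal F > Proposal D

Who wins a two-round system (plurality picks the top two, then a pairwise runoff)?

Proposal E

Round 1 first-place votes: Proposal A 7, Proposal B 0, Proposal C 0, Proposal D 13, Proposal E 8, Proposal F 0. Proposal D and Proposal E advance.
Runoff: Proposal D is ranked above Proposal E on 13 ballots, Proposal E above Proposal D on 15.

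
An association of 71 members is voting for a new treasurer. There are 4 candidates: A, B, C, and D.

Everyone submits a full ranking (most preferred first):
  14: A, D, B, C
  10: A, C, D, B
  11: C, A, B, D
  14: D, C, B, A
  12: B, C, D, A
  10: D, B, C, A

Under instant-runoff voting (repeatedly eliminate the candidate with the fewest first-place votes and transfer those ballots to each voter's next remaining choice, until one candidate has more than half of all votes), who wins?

D

Round 1: A 24, B 12, C 11, D 24. C eliminated.
Round 2: A 35, B 12, D 24. B eliminated.
Round 3: A 35, D 36. D has a majority (≥36).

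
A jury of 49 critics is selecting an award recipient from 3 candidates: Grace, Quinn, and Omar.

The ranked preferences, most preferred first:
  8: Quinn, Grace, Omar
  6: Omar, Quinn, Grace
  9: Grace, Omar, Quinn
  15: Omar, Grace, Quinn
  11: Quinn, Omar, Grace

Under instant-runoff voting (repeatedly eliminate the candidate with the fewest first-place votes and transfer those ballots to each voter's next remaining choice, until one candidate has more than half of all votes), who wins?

Omar

Round 1: Grace 9, Quinn 19, Omar 21. Grace eliminated.
Round 2: Quinn 19, Omar 30. Omar has a majority (≥25).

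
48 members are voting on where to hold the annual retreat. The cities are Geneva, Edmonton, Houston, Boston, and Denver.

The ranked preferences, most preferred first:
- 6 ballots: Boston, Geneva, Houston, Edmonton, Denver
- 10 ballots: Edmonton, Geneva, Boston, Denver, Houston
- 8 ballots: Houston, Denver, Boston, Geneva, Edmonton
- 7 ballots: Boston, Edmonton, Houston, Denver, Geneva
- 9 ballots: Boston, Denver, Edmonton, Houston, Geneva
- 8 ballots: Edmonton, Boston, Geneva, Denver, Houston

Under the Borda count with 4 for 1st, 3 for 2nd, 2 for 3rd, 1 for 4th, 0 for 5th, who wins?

Boston

Geneva: 6×3 + 10×3 + 8×1 + 7×0 + 9×0 + 8×2 = 72
Edmonton: 6×1 + 10×4 + 8×0 + 7×3 + 9×2 + 8×4 = 117
Houston: 6×2 + 10×0 + 8×4 + 7×2 + 9×1 + 8×0 = 67
Boston: 6×4 + 10×2 + 8×2 + 7×4 + 9×4 + 8×3 = 148
Denver: 6×0 + 10×1 + 8×3 + 7×1 + 9×3 + 8×1 = 76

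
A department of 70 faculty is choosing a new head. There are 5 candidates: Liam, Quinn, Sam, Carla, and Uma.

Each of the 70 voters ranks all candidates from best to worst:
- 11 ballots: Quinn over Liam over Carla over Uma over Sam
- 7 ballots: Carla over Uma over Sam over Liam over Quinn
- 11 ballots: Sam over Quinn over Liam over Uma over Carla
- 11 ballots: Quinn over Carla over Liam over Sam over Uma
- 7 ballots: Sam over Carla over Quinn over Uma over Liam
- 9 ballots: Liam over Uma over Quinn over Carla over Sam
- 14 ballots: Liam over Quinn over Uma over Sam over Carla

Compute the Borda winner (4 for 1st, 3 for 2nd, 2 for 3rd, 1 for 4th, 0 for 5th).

Quinn

Liam: 11×3 + 7×1 + 11×2 + 11×2 + 7×0 + 9×4 + 14×4 = 176
Quinn: 11×4 + 7×0 + 11×3 + 11×4 + 7×2 + 9×2 + 14×3 = 195
Sam: 11×0 + 7×2 + 11×4 + 11×1 + 7×4 + 9×0 + 14×1 = 111
Carla: 11×2 + 7×4 + 11×0 + 11×3 + 7×3 + 9×1 + 14×0 = 113
Uma: 11×1 + 7×3 + 11×1 + 11×0 + 7×1 + 9×3 + 14×2 = 105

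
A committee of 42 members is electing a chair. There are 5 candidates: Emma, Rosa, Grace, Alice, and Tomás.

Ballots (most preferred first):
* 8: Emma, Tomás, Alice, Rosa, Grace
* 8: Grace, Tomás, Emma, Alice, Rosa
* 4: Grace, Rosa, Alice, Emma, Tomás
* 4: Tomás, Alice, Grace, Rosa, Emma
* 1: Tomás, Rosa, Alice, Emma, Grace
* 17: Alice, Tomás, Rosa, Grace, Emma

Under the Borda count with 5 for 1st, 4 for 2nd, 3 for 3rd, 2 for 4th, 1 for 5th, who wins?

Tomás

Emma: 8×5 + 8×3 + 4×2 + 4×1 + 1×2 + 17×1 = 95
Rosa: 8×2 + 8×1 + 4×4 + 4×2 + 1×4 + 17×3 = 103
Grace: 8×1 + 8×5 + 4×5 + 4×3 + 1×1 + 17×2 = 115
Alice: 8×3 + 8×2 + 4×3 + 4×4 + 1×3 + 17×5 = 156
Tomás: 8×4 + 8×4 + 4×1 + 4×5 + 1×5 + 17×4 = 161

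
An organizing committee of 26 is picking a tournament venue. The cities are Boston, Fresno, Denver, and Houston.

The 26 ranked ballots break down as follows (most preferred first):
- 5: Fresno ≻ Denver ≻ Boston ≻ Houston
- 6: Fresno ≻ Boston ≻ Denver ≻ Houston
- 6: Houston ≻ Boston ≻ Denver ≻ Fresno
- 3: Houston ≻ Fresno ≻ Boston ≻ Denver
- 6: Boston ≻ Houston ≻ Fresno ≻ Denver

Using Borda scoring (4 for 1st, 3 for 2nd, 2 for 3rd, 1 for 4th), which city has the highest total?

Boston

Boston: 5×2 + 6×3 + 6×3 + 3×2 + 6×4 = 76
Fresno: 5×4 + 6×4 + 6×1 + 3×3 + 6×2 = 71
Denver: 5×3 + 6×2 + 6×2 + 3×1 + 6×1 = 48
Houston: 5×1 + 6×1 + 6×4 + 3×4 + 6×3 = 65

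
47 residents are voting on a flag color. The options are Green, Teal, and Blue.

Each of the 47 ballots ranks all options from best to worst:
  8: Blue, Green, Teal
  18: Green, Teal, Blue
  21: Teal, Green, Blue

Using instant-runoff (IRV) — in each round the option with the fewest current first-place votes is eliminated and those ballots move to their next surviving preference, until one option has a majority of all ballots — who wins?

Green

Round 1: Green 18, Teal 21, Blue 8. Blue eliminated.
Round 2: Green 26, Teal 21. Green has a majority (≥24).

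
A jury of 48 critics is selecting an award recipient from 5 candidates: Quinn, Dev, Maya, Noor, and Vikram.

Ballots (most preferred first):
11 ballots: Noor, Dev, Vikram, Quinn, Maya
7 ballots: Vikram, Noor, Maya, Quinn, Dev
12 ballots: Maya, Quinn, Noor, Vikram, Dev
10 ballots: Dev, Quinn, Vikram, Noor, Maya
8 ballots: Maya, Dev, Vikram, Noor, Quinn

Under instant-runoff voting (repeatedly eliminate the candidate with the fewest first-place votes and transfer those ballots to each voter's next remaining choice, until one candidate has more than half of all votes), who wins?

Round 1: Quinn 0, Dev 10, Maya 20, Noor 11, Vikram 7. Quinn eliminated.
Round 2: Dev 10, Maya 20, Noor 11, Vikram 7. Vikram eliminated.
Round 3: Dev 10, Maya 20, Noor 18. Dev eliminated.
Round 4: Maya 20, Noor 28. Noor has a majority (≥25).

Noor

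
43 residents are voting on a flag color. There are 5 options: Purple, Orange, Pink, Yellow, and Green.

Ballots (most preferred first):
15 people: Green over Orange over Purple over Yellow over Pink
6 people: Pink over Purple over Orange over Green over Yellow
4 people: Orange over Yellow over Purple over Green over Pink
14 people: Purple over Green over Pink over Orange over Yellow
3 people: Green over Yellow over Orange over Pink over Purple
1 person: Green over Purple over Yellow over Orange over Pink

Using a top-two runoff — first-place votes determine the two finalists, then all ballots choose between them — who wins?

Purple

Round 1 first-place votes: Purple 14, Orange 4, Pink 6, Yellow 0, Green 19. Green and Purple advance.
Runoff: Green is ranked above Purple on 19 ballots, Purple above Green on 24.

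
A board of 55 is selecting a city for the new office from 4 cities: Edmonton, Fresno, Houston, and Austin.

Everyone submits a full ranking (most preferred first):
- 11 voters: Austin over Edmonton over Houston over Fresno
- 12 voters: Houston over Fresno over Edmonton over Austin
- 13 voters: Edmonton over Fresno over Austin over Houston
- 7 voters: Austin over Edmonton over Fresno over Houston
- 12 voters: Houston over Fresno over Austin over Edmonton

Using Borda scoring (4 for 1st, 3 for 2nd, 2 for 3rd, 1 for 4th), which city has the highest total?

Edmonton: 11×3 + 12×2 + 13×4 + 7×3 + 12×1 = 142
Fresno: 11×1 + 12×3 + 13×3 + 7×2 + 12×3 = 136
Houston: 11×2 + 12×4 + 13×1 + 7×1 + 12×4 = 138
Austin: 11×4 + 12×1 + 13×2 + 7×4 + 12×2 = 134

Edmonton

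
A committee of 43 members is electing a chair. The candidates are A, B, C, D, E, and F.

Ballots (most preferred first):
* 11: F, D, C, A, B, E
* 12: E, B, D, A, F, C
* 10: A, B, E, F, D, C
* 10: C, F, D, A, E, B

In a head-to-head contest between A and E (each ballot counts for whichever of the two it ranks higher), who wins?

A is ranked above E on 31 ballots; E above A on 12.

A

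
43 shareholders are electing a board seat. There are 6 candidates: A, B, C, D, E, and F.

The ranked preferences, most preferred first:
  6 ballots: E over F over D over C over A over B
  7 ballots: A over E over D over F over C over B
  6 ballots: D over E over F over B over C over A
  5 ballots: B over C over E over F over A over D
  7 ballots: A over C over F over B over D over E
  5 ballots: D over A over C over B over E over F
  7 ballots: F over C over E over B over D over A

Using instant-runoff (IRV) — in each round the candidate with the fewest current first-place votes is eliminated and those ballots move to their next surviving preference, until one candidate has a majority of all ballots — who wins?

Round 1: A 14, B 5, C 0, D 11, E 6, F 7. C eliminated.
Round 2: A 14, B 5, D 11, E 6, F 7. B eliminated.
Round 3: A 14, D 11, E 11, F 7. F eliminated.
Round 4: A 14, D 11, E 18. D eliminated.
Round 5: A 19, E 24. E has a majority (≥22).

E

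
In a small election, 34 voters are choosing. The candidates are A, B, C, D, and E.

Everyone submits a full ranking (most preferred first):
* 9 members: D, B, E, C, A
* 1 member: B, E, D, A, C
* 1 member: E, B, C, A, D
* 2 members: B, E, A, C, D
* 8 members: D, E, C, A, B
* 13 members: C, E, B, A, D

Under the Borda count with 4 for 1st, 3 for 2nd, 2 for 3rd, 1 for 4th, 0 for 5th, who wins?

E

A: 9×0 + 1×1 + 1×1 + 2×2 + 8×1 + 13×1 = 27
B: 9×3 + 1×4 + 1×3 + 2×4 + 8×0 + 13×2 = 68
C: 9×1 + 1×0 + 1×2 + 2×1 + 8×2 + 13×4 = 81
D: 9×4 + 1×2 + 1×0 + 2×0 + 8×4 + 13×0 = 70
E: 9×2 + 1×3 + 1×4 + 2×3 + 8×3 + 13×3 = 94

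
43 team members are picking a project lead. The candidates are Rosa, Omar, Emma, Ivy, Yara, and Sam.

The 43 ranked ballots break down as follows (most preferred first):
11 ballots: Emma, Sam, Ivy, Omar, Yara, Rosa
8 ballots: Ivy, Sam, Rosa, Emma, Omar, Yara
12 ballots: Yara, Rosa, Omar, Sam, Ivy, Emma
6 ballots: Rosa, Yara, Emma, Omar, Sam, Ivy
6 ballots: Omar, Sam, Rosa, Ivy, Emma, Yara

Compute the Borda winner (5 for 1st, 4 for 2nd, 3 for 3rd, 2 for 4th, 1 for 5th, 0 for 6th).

Rosa: 11×0 + 8×3 + 12×4 + 6×5 + 6×3 = 120
Omar: 11×2 + 8×1 + 12×3 + 6×2 + 6×5 = 108
Emma: 11×5 + 8×2 + 12×0 + 6×3 + 6×1 = 95
Ivy: 11×3 + 8×5 + 12×1 + 6×0 + 6×2 = 97
Yara: 11×1 + 8×0 + 12×5 + 6×4 + 6×0 = 95
Sam: 11×4 + 8×4 + 12×2 + 6×1 + 6×4 = 130

Sam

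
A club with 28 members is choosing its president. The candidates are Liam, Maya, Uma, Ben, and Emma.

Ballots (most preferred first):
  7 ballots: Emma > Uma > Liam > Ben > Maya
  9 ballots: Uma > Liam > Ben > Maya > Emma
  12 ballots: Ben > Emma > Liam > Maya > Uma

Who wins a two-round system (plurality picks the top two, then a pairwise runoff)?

Round 1 first-place votes: Liam 0, Maya 0, Uma 9, Ben 12, Emma 7. Ben and Uma advance.
Runoff: Ben is ranked above Uma on 12 ballots, Uma above Ben on 16.

Uma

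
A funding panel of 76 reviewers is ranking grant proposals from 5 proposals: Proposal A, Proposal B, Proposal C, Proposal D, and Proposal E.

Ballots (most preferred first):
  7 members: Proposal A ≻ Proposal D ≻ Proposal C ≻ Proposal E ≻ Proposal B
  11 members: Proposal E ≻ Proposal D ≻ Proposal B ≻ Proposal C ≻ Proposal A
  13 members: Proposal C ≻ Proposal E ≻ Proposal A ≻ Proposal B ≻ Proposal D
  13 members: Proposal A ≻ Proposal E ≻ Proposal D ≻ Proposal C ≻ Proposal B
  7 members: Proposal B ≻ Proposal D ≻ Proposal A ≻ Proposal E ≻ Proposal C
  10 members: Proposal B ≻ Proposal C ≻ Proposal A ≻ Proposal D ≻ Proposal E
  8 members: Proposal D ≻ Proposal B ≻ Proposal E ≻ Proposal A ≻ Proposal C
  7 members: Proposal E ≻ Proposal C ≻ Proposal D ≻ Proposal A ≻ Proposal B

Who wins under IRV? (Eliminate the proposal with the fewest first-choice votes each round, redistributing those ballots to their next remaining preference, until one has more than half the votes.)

Proposal E

Round 1: Proposal A 20, Proposal B 17, Proposal C 13, Proposal D 8, Proposal E 18. Proposal D eliminated.
Round 2: Proposal A 20, Proposal B 25, Proposal C 13, Proposal E 18. Proposal C eliminated.
Round 3: Proposal A 20, Proposal B 25, Proposal E 31. Proposal A eliminated.
Round 4: Proposal B 25, Proposal E 51. Proposal E has a majority (≥39).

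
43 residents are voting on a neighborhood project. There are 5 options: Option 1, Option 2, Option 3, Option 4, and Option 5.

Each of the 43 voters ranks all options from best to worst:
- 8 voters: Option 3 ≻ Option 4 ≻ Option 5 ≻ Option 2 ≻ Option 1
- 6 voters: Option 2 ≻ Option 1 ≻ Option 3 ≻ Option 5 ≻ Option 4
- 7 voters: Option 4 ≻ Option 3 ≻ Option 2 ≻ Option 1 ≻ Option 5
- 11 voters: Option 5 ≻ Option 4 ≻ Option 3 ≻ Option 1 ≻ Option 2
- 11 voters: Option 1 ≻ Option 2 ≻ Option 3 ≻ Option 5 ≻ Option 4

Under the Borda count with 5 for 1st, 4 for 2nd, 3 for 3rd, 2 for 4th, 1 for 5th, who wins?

Option 3

Option 1: 8×1 + 6×4 + 7×2 + 11×2 + 11×5 = 123
Option 2: 8×2 + 6×5 + 7×3 + 11×1 + 11×4 = 122
Option 3: 8×5 + 6×3 + 7×4 + 11×3 + 11×3 = 152
Option 4: 8×4 + 6×1 + 7×5 + 11×4 + 11×1 = 128
Option 5: 8×3 + 6×2 + 7×1 + 11×5 + 11×2 = 120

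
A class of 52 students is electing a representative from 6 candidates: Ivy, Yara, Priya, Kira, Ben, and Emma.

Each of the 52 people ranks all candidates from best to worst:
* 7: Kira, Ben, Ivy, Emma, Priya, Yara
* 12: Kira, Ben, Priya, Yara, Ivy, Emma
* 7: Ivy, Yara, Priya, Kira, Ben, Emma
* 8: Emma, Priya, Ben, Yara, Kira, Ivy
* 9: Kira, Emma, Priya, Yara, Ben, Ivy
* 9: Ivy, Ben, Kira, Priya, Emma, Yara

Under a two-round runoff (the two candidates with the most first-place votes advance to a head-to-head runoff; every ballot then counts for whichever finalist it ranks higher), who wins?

Kira

Round 1 first-place votes: Ivy 16, Yara 0, Priya 0, Kira 28, Ben 0, Emma 8. Kira and Ivy advance.
Runoff: Kira is ranked above Ivy on 36 ballots, Ivy above Kira on 16.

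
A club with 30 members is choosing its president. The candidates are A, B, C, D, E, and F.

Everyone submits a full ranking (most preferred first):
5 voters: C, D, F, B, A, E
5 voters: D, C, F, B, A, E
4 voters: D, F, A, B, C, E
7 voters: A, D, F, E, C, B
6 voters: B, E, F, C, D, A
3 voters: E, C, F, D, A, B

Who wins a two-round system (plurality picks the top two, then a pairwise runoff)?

D

Round 1 first-place votes: A 7, B 6, C 5, D 9, E 3, F 0. D and A advance.
Runoff: D is ranked above A on 23 ballots, A above D on 7.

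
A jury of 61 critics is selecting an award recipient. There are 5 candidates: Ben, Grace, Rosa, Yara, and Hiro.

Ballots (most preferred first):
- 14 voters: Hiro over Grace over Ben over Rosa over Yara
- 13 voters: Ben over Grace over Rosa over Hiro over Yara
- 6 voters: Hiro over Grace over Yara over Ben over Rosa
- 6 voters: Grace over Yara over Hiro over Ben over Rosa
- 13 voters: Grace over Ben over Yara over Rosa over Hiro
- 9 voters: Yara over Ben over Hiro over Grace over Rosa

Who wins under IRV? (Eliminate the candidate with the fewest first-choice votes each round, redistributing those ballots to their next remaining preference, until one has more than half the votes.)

Round 1: Ben 13, Grace 19, Rosa 0, Yara 9, Hiro 20. Rosa eliminated.
Round 2: Ben 13, Grace 19, Yara 9, Hiro 20. Yara eliminated.
Round 3: Ben 22, Grace 19, Hiro 20. Grace eliminated.
Round 4: Ben 35, Hiro 26. Ben has a majority (≥31).

Ben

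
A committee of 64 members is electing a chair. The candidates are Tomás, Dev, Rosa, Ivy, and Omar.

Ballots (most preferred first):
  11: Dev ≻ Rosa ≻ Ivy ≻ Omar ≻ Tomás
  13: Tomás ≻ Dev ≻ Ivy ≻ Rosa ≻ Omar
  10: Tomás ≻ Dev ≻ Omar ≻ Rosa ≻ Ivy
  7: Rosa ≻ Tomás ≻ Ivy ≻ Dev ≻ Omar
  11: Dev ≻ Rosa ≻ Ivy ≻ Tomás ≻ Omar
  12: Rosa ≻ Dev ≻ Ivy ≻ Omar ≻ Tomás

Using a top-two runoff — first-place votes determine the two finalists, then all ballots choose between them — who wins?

Dev

Round 1 first-place votes: Tomás 23, Dev 22, Rosa 19, Ivy 0, Omar 0. Tomás and Dev advance.
Runoff: Tomás is ranked above Dev on 30 ballots, Dev above Tomás on 34.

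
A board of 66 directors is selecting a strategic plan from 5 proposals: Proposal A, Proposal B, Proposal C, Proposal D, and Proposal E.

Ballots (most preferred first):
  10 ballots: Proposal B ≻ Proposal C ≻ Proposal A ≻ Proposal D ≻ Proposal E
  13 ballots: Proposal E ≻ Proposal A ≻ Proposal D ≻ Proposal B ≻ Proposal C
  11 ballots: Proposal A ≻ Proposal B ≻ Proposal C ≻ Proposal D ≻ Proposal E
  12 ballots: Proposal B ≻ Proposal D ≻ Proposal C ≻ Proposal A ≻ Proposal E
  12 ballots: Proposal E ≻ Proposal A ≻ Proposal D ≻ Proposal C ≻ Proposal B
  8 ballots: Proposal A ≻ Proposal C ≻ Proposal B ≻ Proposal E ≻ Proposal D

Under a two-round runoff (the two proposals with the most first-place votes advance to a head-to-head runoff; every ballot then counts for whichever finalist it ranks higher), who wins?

Round 1 first-place votes: Proposal A 19, Proposal B 22, Proposal C 0, Proposal D 0, Proposal E 25. Proposal E and Proposal B advance.
Runoff: Proposal E is ranked above Proposal B on 25 ballots, Proposal B above Proposal E on 41.

Proposal B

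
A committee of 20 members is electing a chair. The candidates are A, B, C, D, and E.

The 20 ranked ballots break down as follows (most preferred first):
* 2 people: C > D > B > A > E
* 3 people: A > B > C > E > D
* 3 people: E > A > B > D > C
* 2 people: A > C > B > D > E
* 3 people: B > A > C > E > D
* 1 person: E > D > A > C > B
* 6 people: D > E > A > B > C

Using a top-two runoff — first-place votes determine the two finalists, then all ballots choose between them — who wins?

Round 1 first-place votes: A 5, B 3, C 2, D 6, E 4. D and A advance.
Runoff: D is ranked above A on 9 ballots, A above D on 11.

A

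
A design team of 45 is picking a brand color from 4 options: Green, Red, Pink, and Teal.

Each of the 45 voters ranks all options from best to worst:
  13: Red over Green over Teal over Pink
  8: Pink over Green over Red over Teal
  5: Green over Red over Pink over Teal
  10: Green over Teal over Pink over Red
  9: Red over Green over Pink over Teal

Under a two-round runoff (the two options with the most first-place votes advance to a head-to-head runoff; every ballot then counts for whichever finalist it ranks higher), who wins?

Green

Round 1 first-place votes: Green 15, Red 22, Pink 8, Teal 0. Red and Green advance.
Runoff: Red is ranked above Green on 22 ballots, Green above Red on 23.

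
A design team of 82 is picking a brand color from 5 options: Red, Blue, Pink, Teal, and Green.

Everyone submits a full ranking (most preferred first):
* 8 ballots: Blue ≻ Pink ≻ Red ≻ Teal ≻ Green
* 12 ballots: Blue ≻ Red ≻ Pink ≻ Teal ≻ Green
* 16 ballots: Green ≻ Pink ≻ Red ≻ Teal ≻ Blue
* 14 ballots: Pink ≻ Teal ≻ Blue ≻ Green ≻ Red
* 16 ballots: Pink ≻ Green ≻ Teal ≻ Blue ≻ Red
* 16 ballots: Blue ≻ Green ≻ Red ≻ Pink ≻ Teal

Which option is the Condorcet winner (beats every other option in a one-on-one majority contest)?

Pink vs Red: 54–28
Pink vs Blue: 46–36
Pink vs Teal: 82–0
Pink vs Green: 50–32
Pink beats every other option.

Pink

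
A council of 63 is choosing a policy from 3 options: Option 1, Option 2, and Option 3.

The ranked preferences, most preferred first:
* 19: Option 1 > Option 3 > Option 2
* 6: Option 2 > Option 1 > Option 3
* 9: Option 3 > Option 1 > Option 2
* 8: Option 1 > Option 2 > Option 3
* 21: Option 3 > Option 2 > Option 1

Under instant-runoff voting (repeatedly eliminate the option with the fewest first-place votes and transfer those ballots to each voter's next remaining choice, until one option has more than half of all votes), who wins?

Round 1: Option 1 27, Option 2 6, Option 3 30. Option 2 eliminated.
Round 2: Option 1 33, Option 3 30. Option 1 has a majority (≥32).

Option 1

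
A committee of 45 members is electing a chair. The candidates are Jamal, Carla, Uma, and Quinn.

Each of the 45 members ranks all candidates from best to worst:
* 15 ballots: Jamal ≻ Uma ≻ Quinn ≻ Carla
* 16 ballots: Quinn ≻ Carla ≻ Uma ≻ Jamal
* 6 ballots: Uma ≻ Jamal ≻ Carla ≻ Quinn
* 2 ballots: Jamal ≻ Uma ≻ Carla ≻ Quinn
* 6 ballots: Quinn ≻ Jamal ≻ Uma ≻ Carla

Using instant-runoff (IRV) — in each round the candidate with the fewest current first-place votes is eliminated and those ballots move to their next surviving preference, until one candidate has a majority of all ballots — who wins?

Round 1: Jamal 17, Carla 0, Uma 6, Quinn 22. Carla eliminated.
Round 2: Jamal 17, Uma 6, Quinn 22. Uma eliminated.
Round 3: Jamal 23, Quinn 22. Jamal has a majority (≥23).

Jamal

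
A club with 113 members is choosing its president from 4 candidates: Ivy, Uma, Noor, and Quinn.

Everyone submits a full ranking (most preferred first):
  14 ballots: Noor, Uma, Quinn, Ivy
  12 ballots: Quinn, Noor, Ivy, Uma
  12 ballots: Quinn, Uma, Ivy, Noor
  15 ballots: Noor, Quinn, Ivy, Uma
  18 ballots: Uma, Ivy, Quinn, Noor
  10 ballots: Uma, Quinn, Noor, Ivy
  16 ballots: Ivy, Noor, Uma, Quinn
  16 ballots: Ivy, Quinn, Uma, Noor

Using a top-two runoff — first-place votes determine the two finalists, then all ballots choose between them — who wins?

Round 1 first-place votes: Ivy 32, Uma 28, Noor 29, Quinn 24. Ivy and Noor advance.
Runoff: Ivy is ranked above Noor on 62 ballots, Noor above Ivy on 51.

Ivy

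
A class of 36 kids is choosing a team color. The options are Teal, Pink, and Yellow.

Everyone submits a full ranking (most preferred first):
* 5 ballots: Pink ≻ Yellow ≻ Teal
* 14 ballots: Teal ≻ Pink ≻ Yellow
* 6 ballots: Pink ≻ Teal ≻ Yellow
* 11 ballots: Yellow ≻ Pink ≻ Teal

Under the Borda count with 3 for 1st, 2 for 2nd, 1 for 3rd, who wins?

Teal: 5×1 + 14×3 + 6×2 + 11×1 = 70
Pink: 5×3 + 14×2 + 6×3 + 11×2 = 83
Yellow: 5×2 + 14×1 + 6×1 + 11×3 = 63

Pink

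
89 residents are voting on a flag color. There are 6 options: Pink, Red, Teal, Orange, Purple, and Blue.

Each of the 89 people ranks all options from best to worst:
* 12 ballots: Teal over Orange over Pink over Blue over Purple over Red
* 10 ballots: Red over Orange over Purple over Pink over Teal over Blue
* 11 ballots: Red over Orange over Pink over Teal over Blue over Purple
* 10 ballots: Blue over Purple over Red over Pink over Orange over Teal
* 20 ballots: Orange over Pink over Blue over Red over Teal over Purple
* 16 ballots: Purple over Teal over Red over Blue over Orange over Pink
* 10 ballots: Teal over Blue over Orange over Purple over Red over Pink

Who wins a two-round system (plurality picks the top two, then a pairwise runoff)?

Red

Round 1 first-place votes: Pink 0, Red 21, Teal 22, Orange 20, Purple 16, Blue 10. Teal and Red advance.
Runoff: Teal is ranked above Red on 38 ballots, Red above Teal on 51.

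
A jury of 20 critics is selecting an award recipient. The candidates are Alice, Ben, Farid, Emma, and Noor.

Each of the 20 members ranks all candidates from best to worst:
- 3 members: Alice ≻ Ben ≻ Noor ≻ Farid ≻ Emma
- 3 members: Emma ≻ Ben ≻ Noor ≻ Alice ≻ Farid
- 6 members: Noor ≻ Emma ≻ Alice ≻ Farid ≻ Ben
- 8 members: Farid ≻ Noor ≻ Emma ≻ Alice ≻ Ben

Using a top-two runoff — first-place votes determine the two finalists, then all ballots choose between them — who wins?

Round 1 first-place votes: Alice 3, Ben 0, Farid 8, Emma 3, Noor 6. Farid and Noor advance.
Runoff: Farid is ranked above Noor on 8 ballots, Noor above Farid on 12.

Noor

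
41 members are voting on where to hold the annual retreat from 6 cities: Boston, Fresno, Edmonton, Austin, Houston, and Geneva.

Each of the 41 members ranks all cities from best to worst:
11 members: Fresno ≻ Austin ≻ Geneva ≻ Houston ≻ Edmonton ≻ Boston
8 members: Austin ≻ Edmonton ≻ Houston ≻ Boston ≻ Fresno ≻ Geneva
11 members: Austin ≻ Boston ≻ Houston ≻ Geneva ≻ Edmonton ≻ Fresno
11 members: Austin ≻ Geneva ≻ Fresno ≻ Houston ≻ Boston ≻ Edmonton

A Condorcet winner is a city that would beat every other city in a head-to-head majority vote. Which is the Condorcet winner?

Austin

Austin vs Boston: 41–0
Austin vs Fresno: 30–11
Austin vs Edmonton: 41–0
Austin vs Houston: 41–0
Austin vs Geneva: 41–0
Austin beats every other city.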